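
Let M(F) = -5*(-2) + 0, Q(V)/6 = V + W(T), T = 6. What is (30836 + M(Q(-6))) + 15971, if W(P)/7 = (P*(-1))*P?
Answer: 46817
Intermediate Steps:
W(P) = -7*P² (W(P) = 7*((P*(-1))*P) = 7*((-P)*P) = 7*(-P²) = -7*P²)
Q(V) = -1512 + 6*V (Q(V) = 6*(V - 7*6²) = 6*(V - 7*36) = 6*(V - 252) = 6*(-252 + V) = -1512 + 6*V)
M(F) = 10 (M(F) = 10 + 0 = 10)
(30836 + M(Q(-6))) + 15971 = (30836 + 10) + 15971 = 30846 + 15971 = 46817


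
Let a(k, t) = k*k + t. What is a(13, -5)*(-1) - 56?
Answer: -220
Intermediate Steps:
a(k, t) = t + k**2 (a(k, t) = k**2 + t = t + k**2)
a(13, -5)*(-1) - 56 = (-5 + 13**2)*(-1) - 56 = (-5 + 169)*(-1) - 56 = 164*(-1) - 56 = -164 - 56 = -220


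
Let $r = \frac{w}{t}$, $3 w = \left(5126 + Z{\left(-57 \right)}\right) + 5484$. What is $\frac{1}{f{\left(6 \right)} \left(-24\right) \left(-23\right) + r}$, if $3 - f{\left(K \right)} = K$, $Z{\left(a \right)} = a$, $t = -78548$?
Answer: $- \frac{235644}{390237017} \approx -0.00060385$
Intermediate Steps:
$f{\left(K \right)} = 3 - K$
$w = \frac{10553}{3}$ ($w = \frac{\left(5126 - 57\right) + 5484}{3} = \frac{5069 + 5484}{3} = \frac{1}{3} \cdot 10553 = \frac{10553}{3} \approx 3517.7$)
$r = - \frac{10553}{235644}$ ($r = \frac{10553}{3 \left(-78548\right)} = \frac{10553}{3} \left(- \frac{1}{78548}\right) = - \frac{10553}{235644} \approx -0.044784$)
$\frac{1}{f{\left(6 \right)} \left(-24\right) \left(-23\right) + r} = \frac{1}{\left(3 - 6\right) \left(-24\right) \left(-23\right) - \frac{10553}{235644}} = \frac{1}{\left(-3\right) \left(-24\right) \left(-23\right) - \frac{10553}{235644}} = \frac{1}{72 \left(-23\right) - \frac{10553}{235644}} = \frac{1}{-1656 - \frac{10553}{235644}} = \frac{1}{- \frac{390237017}{235644}} = - \frac{235644}{390237017}$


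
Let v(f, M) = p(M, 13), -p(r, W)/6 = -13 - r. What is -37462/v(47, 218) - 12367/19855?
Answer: -3144416/113715 ≈ -27.652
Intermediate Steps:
p(r, W) = 78 + 6*r (p(r, W) = -6*(-13 - r) = 78 + 6*r)
v(f, M) = 78 + 6*M
-37462/v(47, 218) - 12367/19855 = -37462/(78 + 6*218) - 12367/19855 = -37462/(78 + 1308) - 12367*1/19855 = -37462/1386 - 12367/19855 = -37462*1/1386 - 12367/19855 = -18731/693 - 12367/19855 = -3144416/113715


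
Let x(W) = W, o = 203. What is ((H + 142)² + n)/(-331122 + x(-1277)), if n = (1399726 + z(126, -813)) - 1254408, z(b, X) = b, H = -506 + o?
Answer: -171365/332399 ≈ -0.51554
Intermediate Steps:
H = -303 (H = -506 + 203 = -303)
n = 145444 (n = (1399726 + 126) - 1254408 = 1399852 - 1254408 = 145444)
((H + 142)² + n)/(-331122 + x(-1277)) = ((-303 + 142)² + 145444)/(-331122 - 1277) = ((-161)² + 145444)/(-332399) = (25921 + 145444)*(-1/332399) = 171365*(-1/332399) = -171365/332399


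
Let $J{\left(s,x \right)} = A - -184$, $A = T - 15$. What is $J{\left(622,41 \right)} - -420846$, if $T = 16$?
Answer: $421031$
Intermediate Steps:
$A = 1$ ($A = 16 - 15 = 1$)
$J{\left(s,x \right)} = 185$ ($J{\left(s,x \right)} = 1 - -184 = 1 + 184 = 185$)
$J{\left(622,41 \right)} - -420846 = 185 - -420846 = 185 + 420846 = 421031$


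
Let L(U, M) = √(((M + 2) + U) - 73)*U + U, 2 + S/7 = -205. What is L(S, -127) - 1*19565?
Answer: -21014 - 4347*I*√183 ≈ -21014.0 - 58805.0*I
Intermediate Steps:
S = -1449 (S = -14 + 7*(-205) = -14 - 1435 = -1449)
L(U, M) = U + U*√(-71 + M + U) (L(U, M) = √(((2 + M) + U) - 73)*U + U = √((2 + M + U) - 73)*U + U = √(-71 + M + U)*U + U = U*√(-71 + M + U) + U = U + U*√(-71 + M + U))
L(S, -127) - 1*19565 = -1449*(1 + √(-71 - 127 - 1449)) - 1*19565 = -1449*(1 + √(-1647)) - 19565 = -1449*(1 + 3*I*√183) - 19565 = (-1449 - 4347*I*√183) - 19565 = -21014 - 4347*I*√183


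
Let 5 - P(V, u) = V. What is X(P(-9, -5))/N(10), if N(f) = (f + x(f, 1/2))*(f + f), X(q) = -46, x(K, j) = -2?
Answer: -23/80 ≈ -0.28750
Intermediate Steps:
P(V, u) = 5 - V
N(f) = 2*f*(-2 + f) (N(f) = (f - 2)*(f + f) = (-2 + f)*(2*f) = 2*f*(-2 + f))
X(P(-9, -5))/N(10) = -46*1/(20*(-2 + 10)) = -46/(2*10*8) = -46/160 = -46*1/160 = -23/80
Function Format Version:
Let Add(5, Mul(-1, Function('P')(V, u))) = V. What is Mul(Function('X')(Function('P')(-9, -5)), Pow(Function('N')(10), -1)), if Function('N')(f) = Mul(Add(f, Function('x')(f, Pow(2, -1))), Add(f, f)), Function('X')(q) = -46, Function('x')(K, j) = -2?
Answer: Rational(-23, 80) ≈ -0.28750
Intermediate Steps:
Function('P')(V, u) = Add(5, Mul(-1, V))
Function('N')(f) = Mul(2, f, Add(-2, f)) (Function('N')(f) = Mul(Add(f, -2), Add(f, f)) = Mul(Add(-2, f), Mul(2, f)) = Mul(2, f, Add(-2, f)))
Mul(Function('X')(Function('P')(-9, -5)), Pow(Function('N')(10), -1)) = Mul(-46, Pow(Mul(2, 10, Add(-2, 10)), -1)) = Mul(-46, Pow(Mul(2, 10, 8), -1)) = Mul(-46, Pow(160, -1)) = Mul(-46, Rational(1, 160)) = Rational(-23, 80)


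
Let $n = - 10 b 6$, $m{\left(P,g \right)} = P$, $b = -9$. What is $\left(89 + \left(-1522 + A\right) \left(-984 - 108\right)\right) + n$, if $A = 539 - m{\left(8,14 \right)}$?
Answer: $1082801$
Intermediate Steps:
$A = 531$ ($A = 539 - 8 = 531$)
$n = 540$ ($n = \left(-10\right) \left(-9\right) 6 = 90 \cdot 6 = 540$)
$\left(89 + \left(-1522 + A\right) \left(-984 - 108\right)\right) + n = \left(89 + \left(-1522 + 531\right) \left(-984 - 108\right)\right) + 540 = \left(89 - -1082172\right) + 540 = \left(89 + 1082172\right) + 540 = 1082261 + 540 = 1082801$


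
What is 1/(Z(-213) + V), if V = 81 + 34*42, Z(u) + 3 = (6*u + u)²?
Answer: 1/2224587 ≈ 4.4952e-7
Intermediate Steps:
Z(u) = -3 + 49*u² (Z(u) = -3 + (6*u + u)² = -3 + (7*u)² = -3 + 49*u²)
V = 1509 (V = 81 + 1428 = 1509)
1/(Z(-213) + V) = 1/((-3 + 49*(-213)²) + 1509) = 1/((-3 + 49*45369) + 1509) = 1/((-3 + 2223081) + 1509) = 1/(2223078 + 1509) = 1/2224587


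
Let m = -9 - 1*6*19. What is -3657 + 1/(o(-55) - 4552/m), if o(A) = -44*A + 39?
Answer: -1122731790/307009 ≈ -3657.0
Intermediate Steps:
m = -123 (m = -9 - 6*19 = -9 - 114 = -123)
o(A) = 39 - 44*A
-3657 + 1/(o(-55) - 4552/m) = -3657 + 1/((39 - 44*(-55)) - 4552/(-123)) = -3657 + 1/((39 + 2420) - 4552*(-1/123)) = -3657 + 1/(2459 + 4552/123) = -3657 + 1/(307009/123) = -3657 + 123/307009 = -1122731790/307009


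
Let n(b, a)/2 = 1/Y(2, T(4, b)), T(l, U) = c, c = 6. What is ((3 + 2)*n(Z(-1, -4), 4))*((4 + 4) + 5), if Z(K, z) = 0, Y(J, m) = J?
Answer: 65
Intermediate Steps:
T(l, U) = 6
n(b, a) = 1 (n(b, a) = 2/2 = 2*(½) = 1)
((3 + 2)*n(Z(-1, -4), 4))*((4 + 4) + 5) = ((3 + 2)*1)*((4 + 4) + 5) = (5*1)*(8 + 5) = 5*13 = 65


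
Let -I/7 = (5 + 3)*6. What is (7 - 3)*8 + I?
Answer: -304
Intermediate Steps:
I = -336 (I = -7*(5 + 3)*6 = -56*6 = -7*48 = -336)
(7 - 3)*8 + I = (7 - 3)*8 - 336 = 4*8 - 336 = 32 - 336 = -304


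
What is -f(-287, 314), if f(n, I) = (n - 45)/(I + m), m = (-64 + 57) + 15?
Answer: 166/161 ≈ 1.0311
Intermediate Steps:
m = 8 (m = -7 + 15 = 8)
f(n, I) = (-45 + n)/(8 + I) (f(n, I) = (n - 45)/(I + 8) = (-45 + n)/(8 + I))
-f(-287, 314) = -(-45 - 287)/(8 + 314) = -(-332)/322 = -1*(-166/161) = 166/161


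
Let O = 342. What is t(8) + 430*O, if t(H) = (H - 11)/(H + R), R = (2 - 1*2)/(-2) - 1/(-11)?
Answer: 13088307/89 ≈ 1.4706e+5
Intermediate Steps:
R = 1/11 (R = (2 - 2)*(-1/2) - 1*(-1/11) = 0*(-1/2) + 1/11 = 0 + 1/11 = 1/11 ≈ 0.090909)
t(H) = (-11 + H)/(1/11 + H) (t(H) = (H - 11)/(H + 1/11) = (-11 + H)/(1/11 + H))
t(8) + 430*O = 11*(-11 + 8)/(1 + 11*8) + 430*342 = 11*(-3)/(1 + 88) + 147060 = 11*(-3)/89 + 147060 = 11*(1/89)*(-3) + 147060 = -33/89 + 147060 = 13088307/89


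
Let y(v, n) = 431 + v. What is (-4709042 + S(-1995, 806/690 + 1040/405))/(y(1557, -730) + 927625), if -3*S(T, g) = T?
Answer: -1569459/309871 ≈ -5.0649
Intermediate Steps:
S(T, g) = -T/3
(-4709042 + S(-1995, 806/690 + 1040/405))/(y(1557, -730) + 927625) = (-4709042 - ⅓*(-1995))/((431 + 1557) + 927625) = (-4709042 + 665)/(1988 + 927625) = -4708377/929613 = -4708377*1/929613 = -1569459/309871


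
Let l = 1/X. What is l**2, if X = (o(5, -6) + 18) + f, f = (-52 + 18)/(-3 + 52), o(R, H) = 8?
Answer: 2401/1537600 ≈ 0.0015615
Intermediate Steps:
f = -34/49 ≈ -0.69388
X = 1240/49 (X = (8 + 18) - 34/49 = 26 - 34/49 = 1240/49 ≈ 25.306)
l = 49/1240 (l = 1/(1240/49) = 49/1240 ≈ 0.039516)
l**2 = (49/1240)**2 = 2401/1537600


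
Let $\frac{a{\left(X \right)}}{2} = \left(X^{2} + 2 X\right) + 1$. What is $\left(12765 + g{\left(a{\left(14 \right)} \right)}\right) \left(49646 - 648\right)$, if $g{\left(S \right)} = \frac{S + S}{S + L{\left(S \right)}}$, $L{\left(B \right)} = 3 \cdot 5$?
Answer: $\frac{19392183450}{31} \approx 6.2555 \cdot 10^{8}$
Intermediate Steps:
$L{\left(B \right)} = 15$
$a{\left(X \right)} = 2 + 2 X^{2} + 4 X$ ($a{\left(X \right)} = 2 \left(\left(X^{2} + 2 X\right) + 1\right) = 2 \left(1 + X^{2} + 2 X\right) = 2 + 2 X^{2} + 4 X$)
$g{\left(S \right)} = \frac{2 S}{15 + S}$ ($g{\left(S \right)} = \frac{S + S}{S + 15} = \frac{2 S}{15 + S}$)
$\left(12765 + g{\left(a{\left(14 \right)} \right)}\right) \left(49646 - 648\right) = \left(12765 + \frac{2 \left(2 + 2 \cdot 14^{2} + 4 \cdot 14\right)}{15 + \left(2 + 2 \cdot 14^{2} + 4 \cdot 14\right)}\right) \left(49646 - 648\right) = \left(12765 + \frac{2 \left(2 + 2 \cdot 196 + 56\right)}{15 + \left(2 + 2 \cdot 196 + 56\right)}\right) 48998 = \left(12765 + \frac{2 \left(2 + 392 + 56\right)}{15 + \left(2 + 392 + 56\right)}\right) 48998 = \left(12765 + 2 \cdot 450 \frac{1}{15 + 450}\right) 48998 = \left(12765 + 2 \cdot 450 \cdot \frac{1}{465}\right) 48998 = \left(12765 + \frac{60}{31}\right) 48998 = \frac{395775}{31} \cdot 48998 = \frac{19392183450}{31}$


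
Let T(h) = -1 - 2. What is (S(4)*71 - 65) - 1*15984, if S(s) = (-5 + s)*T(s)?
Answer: -15836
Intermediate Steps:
T(h) = -3
S(s) = 15 - 3*s (S(s) = (-5 + s)*(-3) = 15 - 3*s)
(S(4)*71 - 65) - 1*15984 = ((15 - 3*4)*71 - 65) - 1*15984 = ((15 - 12)*71 - 65) - 15984 = (3*71 - 65) - 15984 = (213 - 65) - 15984 = 148 - 15984 = -15836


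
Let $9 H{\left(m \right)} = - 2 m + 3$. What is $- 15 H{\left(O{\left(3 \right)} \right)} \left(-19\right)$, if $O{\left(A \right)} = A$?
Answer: $-95$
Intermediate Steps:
$H{\left(m \right)} = \frac{1}{3} - \frac{2 m}{9}$ ($H{\left(m \right)} = \frac{- 2 m + 3}{9} = \frac{3 - 2 m}{9} = \frac{1}{3} - \frac{2 m}{9}$)
$- 15 H{\left(O{\left(3 \right)} \right)} \left(-19\right) = - 15 \left(\frac{1}{3} - \frac{2}{3}\right) \left(-19\right) = \left(-15\right) \left(- \frac{1}{3}\right) \left(-19\right) = 5 \left(-19\right) = -95$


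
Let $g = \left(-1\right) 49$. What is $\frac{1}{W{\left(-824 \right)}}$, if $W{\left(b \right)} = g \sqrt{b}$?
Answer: $\frac{i \sqrt{206}}{20188} \approx 0.00071095 i$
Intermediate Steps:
$g = -49$
$W{\left(b \right)} = - 49 \sqrt{b}$
$\frac{1}{W{\left(-824 \right)}} = \frac{1}{\left(-49\right) \sqrt{-824}} = \frac{1}{\left(-49\right) 2 i \sqrt{206}} = \frac{1}{\left(-98\right) i \sqrt{206}} = \frac{i \sqrt{206}}{20188}$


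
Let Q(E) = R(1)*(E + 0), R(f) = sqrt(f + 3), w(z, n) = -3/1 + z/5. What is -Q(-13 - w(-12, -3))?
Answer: 76/5 ≈ 15.200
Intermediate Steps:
w(z, n) = -3 + z/5 (w(z, n) = -3*1 + z*(1/5) = -3 + z/5)
R(f) = sqrt(3 + f)
Q(E) = 2*E (Q(E) = sqrt(3 + 1)*(E + 0) = sqrt(4)*E = 2*E)
-Q(-13 - w(-12, -3)) = -2*(-13 - (-3 + (1/5)*(-12))) = -2*(-13 - (-3 - 12/5)) = -2*(-13 - 1*(-27/5)) = -2*(-13 + 27/5) = -2*(-38)/5 = -1*(-76/5) = 76/5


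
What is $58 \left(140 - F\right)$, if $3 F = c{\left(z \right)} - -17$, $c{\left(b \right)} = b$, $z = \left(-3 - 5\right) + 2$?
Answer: $\frac{23722}{3} \approx 7907.3$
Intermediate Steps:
$z = -6$ ($z = -8 + 2 = -6$)
$F = \frac{11}{3}$ ($F = \frac{-6 - -17}{3} = \frac{-6 + 17}{3} = \frac{1}{3} \cdot 11 = \frac{11}{3} \approx 3.6667$)
$58 \left(140 - F\right) = 58 \left(140 - \frac{11}{3}\right) = 58 \cdot \frac{409}{3} = \frac{23722}{3}$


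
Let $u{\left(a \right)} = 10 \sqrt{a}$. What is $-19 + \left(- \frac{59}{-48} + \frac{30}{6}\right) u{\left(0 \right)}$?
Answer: $-19$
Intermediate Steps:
$-19 + \left(- \frac{59}{-48} + \frac{30}{6}\right) u{\left(0 \right)} = -19 + \left(- \frac{59}{-48} + \frac{30}{6}\right) 10 \sqrt{0} = -19 + \left(\left(-59\right) \left(- \frac{1}{48}\right) + 30 \cdot \frac{1}{6}\right) 10 \cdot 0 = -19 + \left(\frac{59}{48} + 5\right) 0 = -19 + \frac{299}{48} \cdot 0 = -19 + 0 = -19$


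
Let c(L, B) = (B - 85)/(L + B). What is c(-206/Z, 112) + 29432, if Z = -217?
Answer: 240461393/8170 ≈ 29432.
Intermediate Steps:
c(L, B) = (-85 + B)/(B + L)
c(-206/Z, 112) + 29432 = (-85 + 112)/(112 - 206/(-217)) + 29432 = 27/(112 - 206*(-1/217)) + 29432 = 27/(112 + 206/217) + 29432 = 27/(24510/217) + 29432 = (217/24510)*27 + 29432 = 1953/8170 + 29432 = 240461393/8170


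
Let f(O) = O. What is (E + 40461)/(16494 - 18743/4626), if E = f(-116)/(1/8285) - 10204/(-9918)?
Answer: -2346536104246/42031658051 ≈ -55.828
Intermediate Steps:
E = -4765891438/4959 (E = -116/(1/8285) - 10204/(-9918) = -116/1/8285 - 10204*(-1/9918) = -116*8285 + 5102/4959 = -961060 + 5102/4959 = -4765891438/4959 ≈ -9.6106e+5)
(E + 40461)/(16494 - 18743/4626) = (-4765891438/4959 + 40461)/(16494 - 18743/4626) = -4565245339/(4959*(16494 - 18743*1/4626)) = -4565245339/(4959*(16494 - 18743/4626)) = -4565245339/(4959*76282501/4626) = -4565245339/4959*4626/76282501 = -2346536104246/42031658051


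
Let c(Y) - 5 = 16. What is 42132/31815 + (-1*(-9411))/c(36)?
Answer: 4766599/10605 ≈ 449.47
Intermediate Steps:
c(Y) = 21 (c(Y) = 5 + 16 = 21)
42132/31815 + (-1*(-9411))/c(36) = 42132/31815 - 1*(-9411)/21 = 42132*(1/31815) + 9411*(1/21) = 14044/10605 + 3137/7 = 4766599/10605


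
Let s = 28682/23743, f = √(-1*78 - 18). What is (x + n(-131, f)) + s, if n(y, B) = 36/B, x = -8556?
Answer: -203116426/23743 - 3*I*√6/2 ≈ -8554.8 - 3.6742*I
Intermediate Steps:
f = 4*I*√6 (f = √(-78 - 18) = √(-96) = 4*I*√6 ≈ 9.798*I)
s = 28682/23743 (s = 28682*(1/23743) = 28682/23743 ≈ 1.2080)
(x + n(-131, f)) + s = (-8556 + 36/((4*I*√6))) + 28682/23743 = (-8556 + 36*(-I*√6/24)) + 28682/23743 = (-8556 - 3*I*√6/2) + 28682/23743 = -203116426/23743 - 3*I*√6/2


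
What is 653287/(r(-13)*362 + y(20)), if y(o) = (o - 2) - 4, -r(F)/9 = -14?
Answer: 653287/45626 ≈ 14.318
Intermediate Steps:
r(F) = 126 (r(F) = -9*(-14) = 126)
y(o) = -6 + o (y(o) = (-2 + o) - 4 = -6 + o)
653287/(r(-13)*362 + y(20)) = 653287/(126*362 + (-6 + 20)) = 653287/(45612 + 14) = 653287/45626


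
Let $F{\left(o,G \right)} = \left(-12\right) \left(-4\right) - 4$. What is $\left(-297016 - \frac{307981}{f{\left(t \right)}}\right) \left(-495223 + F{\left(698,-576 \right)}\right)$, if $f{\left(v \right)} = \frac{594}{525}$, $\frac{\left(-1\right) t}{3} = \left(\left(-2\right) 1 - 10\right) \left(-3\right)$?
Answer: $\frac{55809566630897}{198} \approx 2.8187 \cdot 10^{11}$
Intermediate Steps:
$F{\left(o,G \right)} = 44$ ($F{\left(o,G \right)} = 48 - 4 = 44$)
$t = -108$ ($t = - 3 \left(\left(-2\right) 1 - 10\right) \left(-3\right) = - 3 \left(-2 - 10\right) \left(-3\right) = - 3 \left(\left(-12\right) \left(-3\right)\right) = \left(-3\right) 36 = -108$)
$f{\left(v \right)} = \frac{198}{175}$ ($f{\left(v \right)} = 594 \cdot \frac{1}{525} = \frac{198}{175}$)
$\left(-297016 - \frac{307981}{f{\left(t \right)}}\right) \left(-495223 + F{\left(698,-576 \right)}\right) = \left(-297016 - \frac{307981}{\frac{198}{175}}\right) \left(-495223 + 44\right) = \left(-297016 - \frac{53896675}{198}\right) \left(-495179\right) = \left(- \frac{112705843}{198}\right) \left(-495179\right) = \frac{55809566630897}{198}$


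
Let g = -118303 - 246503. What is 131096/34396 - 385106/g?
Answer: 7633839169/1568483397 ≈ 4.8670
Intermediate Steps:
g = -364806
131096/34396 - 385106/g = 131096/34396 - 385106/(-364806) = 131096*(1/34396) - 385106*(-1/364806) = 32774/8599 + 192553/182403 = 7633839169/1568483397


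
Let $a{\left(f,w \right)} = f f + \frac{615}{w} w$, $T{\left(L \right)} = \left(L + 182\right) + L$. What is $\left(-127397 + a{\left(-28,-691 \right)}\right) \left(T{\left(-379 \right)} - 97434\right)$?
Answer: $12349063980$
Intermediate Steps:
$T{\left(L \right)} = 182 + 2 L$ ($T{\left(L \right)} = \left(182 + L\right) + L = 182 + 2 L$)
$a{\left(f,w \right)} = 615 + f^{2}$ ($a{\left(f,w \right)} = f^{2} + 615 = 615 + f^{2}$)
$\left(-127397 + a{\left(-28,-691 \right)}\right) \left(T{\left(-379 \right)} - 97434\right) = \left(-127397 + \left(615 + \left(-28\right)^{2}\right)\right) \left(\left(182 + 2 \left(-379\right)\right) - 97434\right) = \left(-127397 + \left(615 + 784\right)\right) \left(\left(182 - 758\right) - 97434\right) = \left(-127397 + 1399\right) \left(-576 - 97434\right) = \left(-125998\right) \left(-98010\right) = 12349063980$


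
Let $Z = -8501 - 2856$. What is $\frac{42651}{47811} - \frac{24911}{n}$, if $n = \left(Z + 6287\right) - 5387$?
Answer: $\frac{545673776}{166653209} \approx 3.2743$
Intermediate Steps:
$Z = -11357$ ($Z = -8501 - 2856 = -11357$)
$n = -10457$ ($n = \left(-11357 + 6287\right) - 5387 = -5070 - 5387 = -10457$)
$\frac{42651}{47811} - \frac{24911}{n} = \frac{42651}{47811} - \frac{24911}{-10457} = 42651 \cdot \frac{1}{47811} - - \frac{24911}{10457} = \frac{14217}{15937} + \frac{24911}{10457} = \frac{545673776}{166653209}$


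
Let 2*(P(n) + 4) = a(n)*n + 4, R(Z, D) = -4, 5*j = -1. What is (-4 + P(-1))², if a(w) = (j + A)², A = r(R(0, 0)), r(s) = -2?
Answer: 177241/2500 ≈ 70.896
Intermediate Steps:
j = -⅕ (j = (⅕)*(-1) = -⅕ ≈ -0.20000)
A = -2
a(w) = 121/25 (a(w) = (-⅕ - 2)² = (-11/5)² = 121/25)
P(n) = -2 + 121*n/50 (P(n) = -4 + (121*n/25 + 4)/2 = -4 + (4 + 121*n/25)/2 = -4 + (2 + 121*n/50) = -2 + 121*n/50)
(-4 + P(-1))² = (-4 + (-2 + (121/50)*(-1)))² = (-4 + (-2 - 121/50))² = (-4 - 221/50)² = (-421/50)² = 177241/2500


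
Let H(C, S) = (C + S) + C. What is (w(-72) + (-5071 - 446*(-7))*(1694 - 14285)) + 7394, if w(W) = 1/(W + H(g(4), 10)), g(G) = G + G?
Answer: 1129173637/46 ≈ 2.4547e+7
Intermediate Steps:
g(G) = 2*G
H(C, S) = S + 2*C
w(W) = 1/(26 + W) (w(W) = 1/(W + (10 + 2*(2*4))) = 1/(W + (10 + 2*8)) = 1/(W + (10 + 16)) = 1/(W + 26) = 1/(26 + W))
(w(-72) + (-5071 - 446*(-7))*(1694 - 14285)) + 7394 = (1/(26 - 72) + (-5071 - 446*(-7))*(1694 - 14285)) + 7394 = (1/(-46) + (-5071 + 3122)*(-12591)) + 7394 = (-1/46 - 1949*(-12591)) + 7394 = (-1/46 + 24539859) + 7394 = 1128833513/46 + 7394 = 1129173637/46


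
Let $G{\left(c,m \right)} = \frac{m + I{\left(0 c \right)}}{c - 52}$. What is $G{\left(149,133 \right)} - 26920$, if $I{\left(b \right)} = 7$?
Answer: $- \frac{2611100}{97} \approx -26919.0$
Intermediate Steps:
$G{\left(c,m \right)} = \frac{7 + m}{-52 + c}$ ($G{\left(c,m \right)} = \frac{m + 7}{c - 52} = \frac{7 + m}{-52 + c}$)
$G{\left(149,133 \right)} - 26920 = \frac{7 + 133}{-52 + 149} - 26920 = \frac{1}{97} \cdot 140 - 26920 = \frac{140}{97} - 26920 = - \frac{2611100}{97}$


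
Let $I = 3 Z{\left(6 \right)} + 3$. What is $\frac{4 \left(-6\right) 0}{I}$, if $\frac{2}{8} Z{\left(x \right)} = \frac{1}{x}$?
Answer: $0$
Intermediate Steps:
$Z{\left(x \right)} = \frac{4}{x}$
$I = 5$ ($I = 3 \cdot \frac{4}{6} + 3 = 3 \cdot 4 \cdot \frac{1}{6} + 3 = 3 \cdot \frac{2}{3} + 3 = 2 + 3 = 5$)
$\frac{4 \left(-6\right) 0}{I} = \frac{4 \left(-6\right) 0}{5} = \left(-24\right) 0 \cdot \frac{1}{5} = 0 \cdot \frac{1}{5} = 0$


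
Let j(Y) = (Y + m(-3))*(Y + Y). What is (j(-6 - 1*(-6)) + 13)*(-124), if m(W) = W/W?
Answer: -1612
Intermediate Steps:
m(W) = 1
j(Y) = 2*Y*(1 + Y) (j(Y) = (Y + 1)*(Y + Y) = (1 + Y)*(2*Y) = 2*Y*(1 + Y))
(j(-6 - 1*(-6)) + 13)*(-124) = (2*(-6 - 1*(-6))*(1 + (-6 - 1*(-6))) + 13)*(-124) = (2*(-6 + 6)*(1 + (-6 + 6)) + 13)*(-124) = (2*0*(1 + 0) + 13)*(-124) = (2*0*1 + 13)*(-124) = (0 + 13)*(-124) = 13*(-124) = -1612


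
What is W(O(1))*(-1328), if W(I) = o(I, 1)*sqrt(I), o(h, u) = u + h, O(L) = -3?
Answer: 2656*I*sqrt(3) ≈ 4600.3*I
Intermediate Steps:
o(h, u) = h + u
W(I) = sqrt(I)*(1 + I) (W(I) = (I + 1)*sqrt(I) = (1 + I)*sqrt(I) = sqrt(I)*(1 + I))
W(O(1))*(-1328) = (sqrt(-3)*(1 - 3))*(-1328) = ((I*sqrt(3))*(-2))*(-1328) = -2*I*sqrt(3)*(-1328) = 2656*I*sqrt(3)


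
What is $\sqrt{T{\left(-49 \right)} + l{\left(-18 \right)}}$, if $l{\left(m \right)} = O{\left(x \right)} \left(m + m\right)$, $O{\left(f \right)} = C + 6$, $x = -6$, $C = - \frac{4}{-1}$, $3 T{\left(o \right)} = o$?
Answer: $\frac{i \sqrt{3387}}{3} \approx 19.399 i$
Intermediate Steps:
$T{\left(o \right)} = \frac{o}{3}$
$C = 4$ ($C = \left(-4\right) \left(-1\right) = 4$)
$O{\left(f \right)} = 10$ ($O{\left(f \right)} = 4 + 6 = 10$)
$l{\left(m \right)} = 20 m$ ($l{\left(m \right)} = 10 \left(m + m\right) = 10 \cdot 2 m = 20 m$)
$\sqrt{T{\left(-49 \right)} + l{\left(-18 \right)}} = \sqrt{\frac{1}{3} \left(-49\right) + 20 \left(-18\right)} = \sqrt{- \frac{49}{3} - 360} = \sqrt{- \frac{1129}{3}} = \frac{i \sqrt{3387}}{3}$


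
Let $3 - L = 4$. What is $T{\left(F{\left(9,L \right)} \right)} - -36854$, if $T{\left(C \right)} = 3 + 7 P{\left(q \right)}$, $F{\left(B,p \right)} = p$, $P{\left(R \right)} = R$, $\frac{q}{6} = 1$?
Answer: $36899$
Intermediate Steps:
$q = 6$ ($q = 6 \cdot 1 = 6$)
$L = -1$ ($L = 3 - 4 = -1$)
$T{\left(C \right)} = 45$ ($T{\left(C \right)} = 3 + 7 \cdot 6 = 3 + 42 = 45$)
$T{\left(F{\left(9,L \right)} \right)} - -36854 = 45 - -36854 = 45 + 36854 = 36899$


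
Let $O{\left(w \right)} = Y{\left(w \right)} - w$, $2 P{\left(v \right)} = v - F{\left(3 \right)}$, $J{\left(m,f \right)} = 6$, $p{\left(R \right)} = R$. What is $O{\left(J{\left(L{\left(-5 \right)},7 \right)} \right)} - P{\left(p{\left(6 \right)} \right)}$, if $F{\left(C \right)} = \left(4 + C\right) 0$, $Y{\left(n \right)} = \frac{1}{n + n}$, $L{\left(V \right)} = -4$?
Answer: $- \frac{107}{12} \approx -8.9167$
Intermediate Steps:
$Y{\left(n \right)} = \frac{1}{2 n}$
$F{\left(C \right)} = 0$
$P{\left(v \right)} = \frac{v}{2}$ ($P{\left(v \right)} = \frac{v - 0}{2} = \frac{v + 0}{2} = \frac{v}{2}$)
$O{\left(w \right)} = \frac{1}{2 w} - w$
$O{\left(J{\left(L{\left(-5 \right)},7 \right)} \right)} - P{\left(p{\left(6 \right)} \right)} = \left(\frac{1}{2 \cdot 6} - 6\right) - \frac{1}{2} \cdot 6 = \left(\frac{1}{2} \cdot \frac{1}{6} - 6\right) - 3 = \left(\frac{1}{12} - 6\right) - 3 = - \frac{71}{12} - 3 = - \frac{107}{12}$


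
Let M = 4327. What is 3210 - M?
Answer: -1117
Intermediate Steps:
3210 - M = 3210 - 1*4327 = 3210 - 4327 = -1117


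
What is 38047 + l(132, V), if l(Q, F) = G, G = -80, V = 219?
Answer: 37967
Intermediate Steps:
l(Q, F) = -80
38047 + l(132, V) = 38047 - 80 = 37967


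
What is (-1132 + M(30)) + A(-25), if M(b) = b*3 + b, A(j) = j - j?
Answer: -1012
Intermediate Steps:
A(j) = 0
M(b) = 4*b (M(b) = 3*b + b = 4*b)
(-1132 + M(30)) + A(-25) = (-1132 + 4*30) + 0 = (-1132 + 120) + 0 = -1012 + 0 = -1012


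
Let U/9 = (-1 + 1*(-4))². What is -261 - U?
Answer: -486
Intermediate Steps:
U = 225 (U = 9*(-1 + 1*(-4))² = 9*(-1 - 4)² = 9*(-5)² = 9*25 = 225)
-261 - U = -261 - 1*225 = -261 - 225 = -486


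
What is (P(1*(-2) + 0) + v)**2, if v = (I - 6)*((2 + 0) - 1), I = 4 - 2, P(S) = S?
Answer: 36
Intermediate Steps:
I = 2
v = -4 (v = (2 - 6)*((2 + 0) - 1) = -4*(2 - 1) = -4*1 = -4)
(P(1*(-2) + 0) + v)**2 = ((1*(-2) + 0) - 4)**2 = ((-2 + 0) - 4)**2 = (-2 - 4)**2 = (-6)**2 = 36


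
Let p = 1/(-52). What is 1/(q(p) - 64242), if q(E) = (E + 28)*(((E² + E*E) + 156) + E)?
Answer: -70304/4209628983 ≈ -1.6701e-5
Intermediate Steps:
p = -1/52 ≈ -0.019231
q(E) = (28 + E)*(156 + E + 2*E²) (q(E) = (28 + E)*(((E² + E²) + 156) + E) = (28 + E)*((2*E² + 156) + E) = (28 + E)*((156 + 2*E²) + E) = (28 + E)*(156 + E + 2*E²))
1/(q(p) - 64242) = 1/((4368 + 2*(-1/52)³ + 57*(-1/52)² + 184*(-1/52)) - 64242) = 1/((4368 + 2*(-1/140608) + 57*(1/2704) - 46/13) - 64242) = 1/((4368 - 1/70304 + 57/2704 - 46/13) - 64242) = 1/(306840585/70304 - 64242) = 1/(-4209628983/70304) = -70304/4209628983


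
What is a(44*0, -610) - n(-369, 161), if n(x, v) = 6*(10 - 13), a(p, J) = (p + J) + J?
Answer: -1202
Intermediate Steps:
a(p, J) = p + 2*J (a(p, J) = (J + p) + J = p + 2*J)
n(x, v) = -18 (n(x, v) = 6*(-3) = -18)
a(44*0, -610) - n(-369, 161) = (44*0 + 2*(-610)) - 1*(-18) = (0 - 1220) + 18 = -1220 + 18 = -1202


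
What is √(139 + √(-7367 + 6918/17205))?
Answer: √(4571741275 + 5735*I*√242289062665)/5735 ≈ 12.296 + 3.4902*I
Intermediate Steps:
√(139 + √(-7367 + 6918/17205)) = √(139 + √(-7367 + 6918*(1/17205))) = √(139 + √(-7367 + 2306/5735)) = √(139 + √(-42247439/5735)) = √(139 + I*√242289062665/5735)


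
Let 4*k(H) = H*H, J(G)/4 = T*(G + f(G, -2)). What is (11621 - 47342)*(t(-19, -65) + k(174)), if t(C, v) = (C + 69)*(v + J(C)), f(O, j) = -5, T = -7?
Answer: -1354504599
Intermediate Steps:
J(G) = 140 - 28*G (J(G) = 4*(-7*(G - 5)) = 4*(-7*(-5 + G)) = 4*(35 - 7*G) = 140 - 28*G)
k(H) = H²/4 (k(H) = (H*H)/4 = H²/4)
t(C, v) = (69 + C)*(140 + v - 28*C) (t(C, v) = (C + 69)*(v + (140 - 28*C)) = (69 + C)*(140 + v - 28*C))
(11621 - 47342)*(t(-19, -65) + k(174)) = (11621 - 47342)*((9660 - 1792*(-19) - 28*(-19)² + 69*(-65) - 19*(-65)) + (¼)*174²) = -35721*((9660 + 34048 - 28*361 - 4485 + 1235) + (¼)*30276) = -35721*((9660 + 34048 - 10108 - 4485 + 1235) + 7569) = -35721*(30350 + 7569) = -35721*37919 = -1354504599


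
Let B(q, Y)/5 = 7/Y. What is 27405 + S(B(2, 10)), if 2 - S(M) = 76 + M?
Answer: 54655/2 ≈ 27328.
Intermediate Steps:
B(q, Y) = 35/Y (B(q, Y) = 5*(7/Y) = 35/Y)
S(M) = -74 - M (S(M) = 2 - (76 + M) = 2 + (-76 - M) = -74 - M)
27405 + S(B(2, 10)) = 27405 + (-74 - 35/10) = 27405 + (-74 - 1*7/2) = 27405 + (-74 - 7/2) = 27405 - 155/2 = 54655/2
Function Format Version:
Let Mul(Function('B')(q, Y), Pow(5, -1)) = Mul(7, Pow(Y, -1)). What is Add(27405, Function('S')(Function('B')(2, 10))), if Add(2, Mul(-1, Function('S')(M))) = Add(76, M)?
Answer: Rational(54655, 2) ≈ 27328.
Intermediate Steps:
Function('B')(q, Y) = Mul(35, Pow(Y, -1)) (Function('B')(q, Y) = Mul(5, Mul(7, Pow(Y, -1))) = Mul(35, Pow(Y, -1)))
Function('S')(M) = Add(-74, Mul(-1, M)) (Function('S')(M) = Add(2, Mul(-1, Add(76, M))) = Add(2, Add(-76, Mul(-1, M))) = Add(-74, Mul(-1, M)))
Add(27405, Function('S')(Function('B')(2, 10))) = Add(27405, Add(-74, Mul(-1, Mul(35, Pow(10, -1))))) = Add(27405, Add(-74, Mul(-1, Mul(35, Rational(1, 10))))) = Add(27405, Add(-74, Mul(-1, Rational(7, 2)))) = Add(27405, Add(-74, Rational(-7, 2))) = Add(27405, Rational(-155, 2)) = Rational(54655, 2)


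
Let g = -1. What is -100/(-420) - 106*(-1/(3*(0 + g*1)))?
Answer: -737/21 ≈ -35.095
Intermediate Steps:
-100/(-420) - 106*(-1/(3*(0 + g*1))) = -100/(-420) - 106*(-1/(3*(0 - 1*1))) = -100*(-1/420) - 106*(-1/(3*(0 - 1))) = 5/21 - 106/((-1*(-3))) = 5/21 - 106/3 = -737/21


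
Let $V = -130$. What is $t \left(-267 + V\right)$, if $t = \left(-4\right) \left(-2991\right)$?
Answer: $-4749708$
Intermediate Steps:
$t = 11964$
$t \left(-267 + V\right) = 11964 \left(-267 - 130\right) = 11964 \left(-397\right) = -4749708$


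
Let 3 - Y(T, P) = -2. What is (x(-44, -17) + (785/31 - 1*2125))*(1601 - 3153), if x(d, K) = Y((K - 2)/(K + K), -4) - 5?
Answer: 101019680/31 ≈ 3.2587e+6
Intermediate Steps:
Y(T, P) = 5 (Y(T, P) = 3 - 1*(-2) = 3 + 2 = 5)
x(d, K) = 0 (x(d, K) = 5 - 5 = 0)
(x(-44, -17) + (785/31 - 1*2125))*(1601 - 3153) = (0 + (785/31 - 1*2125))*(1601 - 3153) = (0 + (785*(1/31) - 2125))*(-1552) = (0 + (785/31 - 2125))*(-1552) = (0 - 65090/31)*(-1552) = -65090/31*(-1552) = 101019680/31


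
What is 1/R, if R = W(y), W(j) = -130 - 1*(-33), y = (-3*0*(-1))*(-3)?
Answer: -1/97 ≈ -0.010309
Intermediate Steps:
y = 0 (y = (0*(-1))*(-3) = 0*(-3) = 0)
W(j) = -97 (W(j) = -130 + 33 = -97)
R = -97
1/R = 1/(-97) = -1/97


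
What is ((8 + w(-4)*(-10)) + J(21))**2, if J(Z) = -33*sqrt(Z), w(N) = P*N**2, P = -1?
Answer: 51093 - 11088*sqrt(21) ≈ 281.40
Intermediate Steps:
w(N) = -N**2
((8 + w(-4)*(-10)) + J(21))**2 = ((8 - 1*(-4)**2*(-10)) - 33*sqrt(21))**2 = ((8 - 1*16*(-10)) - 33*sqrt(21))**2 = ((8 - 16*(-10)) - 33*sqrt(21))**2 = ((8 + 160) - 33*sqrt(21))**2 = (168 - 33*sqrt(21))**2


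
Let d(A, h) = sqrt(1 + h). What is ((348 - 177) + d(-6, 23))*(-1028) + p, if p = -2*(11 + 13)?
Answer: -175836 - 2056*sqrt(6) ≈ -1.8087e+5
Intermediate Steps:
p = -48 (p = -2*24 = -48)
((348 - 177) + d(-6, 23))*(-1028) + p = ((348 - 177) + sqrt(1 + 23))*(-1028) - 48 = (171 + sqrt(24))*(-1028) - 48 = (171 + 2*sqrt(6))*(-1028) - 48 = (-175788 - 2056*sqrt(6)) - 48 = -175836 - 2056*sqrt(6)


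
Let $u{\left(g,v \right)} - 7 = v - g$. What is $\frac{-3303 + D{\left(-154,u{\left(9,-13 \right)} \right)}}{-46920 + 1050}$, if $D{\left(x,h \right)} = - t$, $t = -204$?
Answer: $\frac{1033}{15290} \approx 0.06756$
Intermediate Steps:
$u{\left(g,v \right)} = 7 + v - g$ ($u{\left(g,v \right)} = 7 - \left(g - v\right) = 7 + v - g$)
$D{\left(x,h \right)} = 204$ ($D{\left(x,h \right)} = \left(-1\right) \left(-204\right) = 204$)
$\frac{-3303 + D{\left(-154,u{\left(9,-13 \right)} \right)}}{-46920 + 1050} = \frac{-3303 + 204}{-46920 + 1050} = - \frac{3099}{-45870} = \left(-3099\right) \left(- \frac{1}{45870}\right) = \frac{1033}{15290}$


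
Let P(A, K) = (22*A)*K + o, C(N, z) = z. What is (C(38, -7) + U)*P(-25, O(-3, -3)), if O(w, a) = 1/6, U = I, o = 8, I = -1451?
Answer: 121986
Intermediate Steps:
U = -1451
O(w, a) = 1/6
P(A, K) = 8 + 22*A*K (P(A, K) = (22*A)*K + 8 = 22*A*K + 8 = 8 + 22*A*K)
(C(38, -7) + U)*P(-25, O(-3, -3)) = (-7 - 1451)*(8 + 22*(-25)*(1/6)) = -1458*(8 - 275/3) = -1458*(-251/3) = 121986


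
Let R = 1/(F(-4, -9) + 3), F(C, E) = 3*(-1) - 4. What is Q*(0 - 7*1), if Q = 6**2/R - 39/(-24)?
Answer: 7973/8 ≈ 996.63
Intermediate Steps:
F(C, E) = -7 (F(C, E) = -3 - 4 = -7)
R = -1/4 (R = 1/(-7 + 3) = 1/(-4) = -1/4 ≈ -0.25000)
Q = -1139/8 (Q = 6**2/(-1/4) - 39/(-24) = 36*(-4) - 39*(-1/24) = -144 + 13/8 = -1139/8 ≈ -142.38)
Q*(0 - 7*1) = -1139*(0 - 7*1)/8 = -1139*(0 - 7)/8 = -1139/8*(-7) = 7973/8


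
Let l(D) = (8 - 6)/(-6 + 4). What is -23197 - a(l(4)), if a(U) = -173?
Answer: -23024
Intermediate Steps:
l(D) = -1 (l(D) = 2/(-2) = 2*(-1/2) = -1)
-23197 - a(l(4)) = -23197 - 1*(-173) = -23197 + 173 = -23024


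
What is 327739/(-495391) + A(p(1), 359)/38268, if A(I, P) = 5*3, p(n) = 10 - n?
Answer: -4178161729/6319207596 ≈ -0.66118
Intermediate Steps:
A(I, P) = 15
327739/(-495391) + A(p(1), 359)/38268 = 327739/(-495391) + 15/38268 = 327739*(-1/495391) + 15*(1/38268) = -327739/495391 + 5/12756 = -4178161729/6319207596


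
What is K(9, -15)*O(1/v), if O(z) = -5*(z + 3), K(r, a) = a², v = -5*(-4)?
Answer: -13725/4 ≈ -3431.3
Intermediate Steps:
v = 20
O(z) = -15 - 5*z (O(z) = -5*(3 + z) = -15 - 5*z)
K(9, -15)*O(1/v) = (-15)²*(-15 - 5/20) = 225*(-15 - 5*1/20) = 225*(-15 - ¼) = 225*(-61/4) = -13725/4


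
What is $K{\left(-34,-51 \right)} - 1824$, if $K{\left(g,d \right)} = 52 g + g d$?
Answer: $-1858$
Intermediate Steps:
$K{\left(g,d \right)} = 52 g + d g$
$K{\left(-34,-51 \right)} - 1824 = - 34 \left(52 - 51\right) - 1824 = \left(-34\right) 1 - 1824 = -34 - 1824 = -1858$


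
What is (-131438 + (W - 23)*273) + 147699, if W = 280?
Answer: 86422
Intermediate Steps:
(-131438 + (W - 23)*273) + 147699 = (-131438 + (280 - 23)*273) + 147699 = (-131438 + 257*273) + 147699 = (-131438 + 70161) + 147699 = -61277 + 147699 = 86422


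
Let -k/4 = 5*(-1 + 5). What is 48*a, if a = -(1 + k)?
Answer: 3792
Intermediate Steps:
k = -80 (k = -20*(-1 + 5) = -20*4 = -4*20 = -80)
a = 79 (a = -(1 - 80) = -1*(-79) = 79)
48*a = 48*79 = 3792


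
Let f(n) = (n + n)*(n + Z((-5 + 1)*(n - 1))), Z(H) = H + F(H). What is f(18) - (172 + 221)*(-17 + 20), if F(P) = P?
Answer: -5427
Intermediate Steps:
Z(H) = 2*H (Z(H) = H + H = 2*H)
f(n) = 2*n*(8 - 7*n) (f(n) = (n + n)*(n + 2*((-5 + 1)*(n - 1))) = (2*n)*(n + 2*(-4*(-1 + n))) = (2*n)*(n + 2*(4 - 4*n)) = (2*n)*(n + (8 - 8*n)) = (2*n)*(8 - 7*n) = 2*n*(8 - 7*n))
f(18) - (172 + 221)*(-17 + 20) = 2*18*(8 - 7*18) - (172 + 221)*(-17 + 20) = 2*18*(8 - 126) - 393*3 = 2*18*(-118) - 1*1179 = -4248 - 1179 = -5427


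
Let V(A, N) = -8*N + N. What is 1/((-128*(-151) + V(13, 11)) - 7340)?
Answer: 1/11911 ≈ 8.3956e-5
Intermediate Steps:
V(A, N) = -7*N
1/((-128*(-151) + V(13, 11)) - 7340) = 1/((-128*(-151) - 7*11) - 7340) = 1/((19328 - 77) - 7340) = 1/(19251 - 7340) = 1/11911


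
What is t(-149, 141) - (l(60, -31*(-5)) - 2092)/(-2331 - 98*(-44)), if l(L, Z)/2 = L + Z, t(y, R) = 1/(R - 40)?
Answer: 169843/200081 ≈ 0.84887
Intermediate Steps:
t(y, R) = 1/(-40 + R)
l(L, Z) = 2*L + 2*Z (l(L, Z) = 2*(L + Z) = 2*L + 2*Z)
t(-149, 141) - (l(60, -31*(-5)) - 2092)/(-2331 - 98*(-44)) = 1/(-40 + 141) - ((2*60 + 2*(-31*(-5))) - 2092)/(-2331 - 98*(-44)) = 1/101 - ((120 + 2*155) - 2092)/(-2331 + 4312) = 1/101 - ((120 + 310) - 2092)/1981 = 1/101 - (430 - 2092)/1981 = 1/101 - (-1662)/1981 = 1/101 - 1*(-1662/1981) = 1/101 + 1662/1981 = 169843/200081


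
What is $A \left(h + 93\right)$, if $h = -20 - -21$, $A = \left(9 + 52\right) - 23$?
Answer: $3572$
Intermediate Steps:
$A = 38$ ($A = 61 - 23 = 38$)
$h = 1$ ($h = -20 + 21 = 1$)
$A \left(h + 93\right) = 38 \left(1 + 93\right) = 38 \cdot 94 = 3572$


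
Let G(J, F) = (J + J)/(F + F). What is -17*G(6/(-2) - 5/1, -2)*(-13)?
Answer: 884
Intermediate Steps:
G(J, F) = J/F (G(J, F) = (2*J)/((2*F)) = (2*J)*(1/(2*F)) = J/F)
-17*G(6/(-2) - 5/1, -2)*(-13) = -17*(6/(-2) - 5/1)/(-2)*(-13) = -17*(6*(-1/2) - 5*1)*(-1)/2*(-13) = -17*(-3 - 5)*(-1)/2*(-13) = -(-136)*(-1)/2*(-13) = -17*4*(-13) = -68*(-13) = 884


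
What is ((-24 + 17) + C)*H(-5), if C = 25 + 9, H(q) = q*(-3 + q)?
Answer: 1080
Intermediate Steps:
C = 34
((-24 + 17) + C)*H(-5) = ((-24 + 17) + 34)*(-5*(-3 - 5)) = (-7 + 34)*(-5*(-8)) = 27*40 = 1080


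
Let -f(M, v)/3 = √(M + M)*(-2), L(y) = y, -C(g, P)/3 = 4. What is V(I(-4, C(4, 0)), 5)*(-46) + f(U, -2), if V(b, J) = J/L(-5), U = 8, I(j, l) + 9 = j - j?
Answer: 70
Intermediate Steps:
C(g, P) = -12 (C(g, P) = -3*4 = -12)
I(j, l) = -9 (I(j, l) = -9 + (j - j) = -9 + 0 = -9)
f(M, v) = 6*√2*√M (f(M, v) = -3*√(M + M)*(-2) = -3*√(2*M)*(-2) = -3*√2*√M*(-2) = -(-6)*√2*√M = 6*√2*√M)
V(b, J) = -J/5 (V(b, J) = J/(-5) = J*(-⅕) = -J/5)
V(I(-4, C(4, 0)), 5)*(-46) + f(U, -2) = -⅕*5*(-46) + 6*√2*√8 = -1*(-46) + 6*√2*(2*√2) = 46 + 24 = 70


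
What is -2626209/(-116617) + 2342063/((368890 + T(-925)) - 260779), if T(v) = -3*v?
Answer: 564334172045/12931192662 ≈ 43.641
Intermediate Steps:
-2626209/(-116617) + 2342063/((368890 + T(-925)) - 260779) = -2626209/(-116617) + 2342063/((368890 - 3*(-925)) - 260779) = -2626209*(-1/116617) + 2342063/((368890 + 2775) - 260779) = 2626209/116617 + 2342063/(371665 - 260779) = 2626209/116617 + 2342063/110886 = 564334172045/12931192662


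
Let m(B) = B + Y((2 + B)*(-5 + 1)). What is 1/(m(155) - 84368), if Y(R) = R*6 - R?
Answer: -1/87353 ≈ -1.1448e-5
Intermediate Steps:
Y(R) = 5*R (Y(R) = 6*R - R = 5*R)
m(B) = -40 - 19*B (m(B) = B + 5*((2 + B)*(-5 + 1)) = B + 5*((2 + B)*(-4)) = B + 5*(-8 - 4*B) = B + (-40 - 20*B) = -40 - 19*B)
1/(m(155) - 84368) = 1/((-40 - 19*155) - 84368) = 1/((-40 - 2945) - 84368) = 1/(-2985 - 84368) = 1/(-87353) = -1/87353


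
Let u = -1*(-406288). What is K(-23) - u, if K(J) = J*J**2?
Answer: -418455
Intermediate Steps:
K(J) = J**3
u = 406288
K(-23) - u = (-23)**3 - 1*406288 = -12167 - 406288 = -418455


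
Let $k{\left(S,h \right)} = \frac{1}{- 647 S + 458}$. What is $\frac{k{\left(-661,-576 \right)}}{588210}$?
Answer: $\frac{1}{251827406250} \approx 3.971 \cdot 10^{-12}$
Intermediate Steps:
$k{\left(S,h \right)} = \frac{1}{458 - 647 S}$
$\frac{k{\left(-661,-576 \right)}}{588210} = \frac{\left(-1\right) \frac{1}{-458 + 647 \left(-661\right)}}{588210} = - \frac{1}{-458 - 427667} \cdot \frac{1}{588210} = - \frac{1}{-428125} \cdot \frac{1}{588210} = \left(-1\right) \left(- \frac{1}{428125}\right) \frac{1}{588210} = \frac{1}{428125} \cdot \frac{1}{588210} = \frac{1}{251827406250}$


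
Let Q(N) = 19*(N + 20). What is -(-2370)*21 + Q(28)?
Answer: 50682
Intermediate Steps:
Q(N) = 380 + 19*N (Q(N) = 19*(20 + N) = 380 + 19*N)
-(-2370)*21 + Q(28) = -(-2370)*21 + (380 + 19*28) = -79*(-630) + (380 + 532) = 49770 + 912 = 50682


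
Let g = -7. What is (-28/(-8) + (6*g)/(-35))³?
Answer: 103823/1000 ≈ 103.82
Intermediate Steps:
(-28/(-8) + (6*g)/(-35))³ = (-28/(-8) + (6*(-7))/(-35))³ = (-28*(-⅛) - 42*(-1/35))³ = (7/2 + 6/5)³ = (47/10)³ = 103823/1000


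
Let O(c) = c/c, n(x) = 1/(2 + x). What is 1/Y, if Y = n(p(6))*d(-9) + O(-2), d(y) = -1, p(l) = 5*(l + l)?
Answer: 62/61 ≈ 1.0164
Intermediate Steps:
p(l) = 10*l (p(l) = 5*(2*l) = 10*l)
O(c) = 1
Y = 61/62 (Y = -1/(2 + 10*6) + 1 = -1/(2 + 60) + 1 = -1/62 + 1 = 61/62 ≈ 0.98387)
1/Y = 1/(61/62) = 62/61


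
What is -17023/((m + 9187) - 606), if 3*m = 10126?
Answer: -51069/35869 ≈ -1.4238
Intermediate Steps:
m = 10126/3 (m = (1/3)*10126 = 10126/3 ≈ 3375.3)
-17023/((m + 9187) - 606) = -17023/((10126/3 + 9187) - 606) = -17023/(37687/3 - 606) = -17023/35869/3 = -17023*3/35869 = -51069/35869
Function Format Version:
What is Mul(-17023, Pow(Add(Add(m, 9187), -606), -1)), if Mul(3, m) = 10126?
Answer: Rational(-51069, 35869) ≈ -1.4238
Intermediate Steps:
m = Rational(10126, 3) (m = Mul(Rational(1, 3), 10126) = Rational(10126, 3) ≈ 3375.3)
Mul(-17023, Pow(Add(Add(m, 9187), -606), -1)) = Mul(-17023, Pow(Add(Add(Rational(10126, 3), 9187), -606), -1)) = Mul(-17023, Pow(Add(Rational(37687, 3), -606), -1)) = Mul(-17023, Pow(Rational(35869, 3), -1)) = Mul(-17023, Rational(3, 35869)) = Rational(-51069, 35869)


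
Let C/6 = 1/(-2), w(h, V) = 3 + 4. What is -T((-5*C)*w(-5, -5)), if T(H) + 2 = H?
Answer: -103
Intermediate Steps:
w(h, V) = 7
C = -3 (C = 6/(-2) = 6*(-½) = -3)
T(H) = -2 + H
-T((-5*C)*w(-5, -5)) = -(-2 - 5*(-3)*7) = -(-2 + 15*7) = -(-2 + 105) = -1*103 = -103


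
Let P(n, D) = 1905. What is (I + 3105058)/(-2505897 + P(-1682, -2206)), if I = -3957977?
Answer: 852919/2503992 ≈ 0.34062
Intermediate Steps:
(I + 3105058)/(-2505897 + P(-1682, -2206)) = (-3957977 + 3105058)/(-2505897 + 1905) = -852919/(-2503992) = -852919*(-1/2503992) = 852919/2503992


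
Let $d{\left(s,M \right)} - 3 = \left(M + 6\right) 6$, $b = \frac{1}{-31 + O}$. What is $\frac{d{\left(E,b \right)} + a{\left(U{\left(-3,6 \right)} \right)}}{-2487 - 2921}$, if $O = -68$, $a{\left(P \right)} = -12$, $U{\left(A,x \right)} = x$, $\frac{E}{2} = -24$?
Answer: $- \frac{889}{178464} \approx -0.0049814$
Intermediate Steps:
$E = -48$ ($E = 2 \left(-24\right) = -48$)
$b = - \frac{1}{99}$ ($b = \frac{1}{-31 - 68} = \frac{1}{-99} = - \frac{1}{99} \approx -0.010101$)
$d{\left(s,M \right)} = 39 + 6 M$ ($d{\left(s,M \right)} = 3 + \left(M + 6\right) 6 = 3 + \left(6 + M\right) 6 = 3 + \left(36 + 6 M\right) = 39 + 6 M$)
$\frac{d{\left(E,b \right)} + a{\left(U{\left(-3,6 \right)} \right)}}{-2487 - 2921} = \frac{\left(39 + 6 \left(- \frac{1}{99}\right)\right) - 12}{-2487 - 2921} = \frac{\left(39 - \frac{2}{33}\right) - 12}{-5408} = \left(\frac{1285}{33} - 12\right) \left(- \frac{1}{5408}\right) = \frac{889}{33} \left(- \frac{1}{5408}\right) = - \frac{889}{178464}$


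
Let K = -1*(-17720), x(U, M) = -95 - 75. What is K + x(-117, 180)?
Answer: 17550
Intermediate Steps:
x(U, M) = -170
K = 17720
K + x(-117, 180) = 17720 - 170 = 17550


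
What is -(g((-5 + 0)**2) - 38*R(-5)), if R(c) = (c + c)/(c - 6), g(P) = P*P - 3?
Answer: -6462/11 ≈ -587.45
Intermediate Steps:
g(P) = -3 + P**2 (g(P) = P**2 - 3 = -3 + P**2)
R(c) = 2*c/(-6 + c) (R(c) = (2*c)/(-6 + c) = 2*c/(-6 + c))
-(g((-5 + 0)**2) - 38*R(-5)) = -((-3 + ((-5 + 0)**2)**2) - 76*(-5)/(-6 - 5)) = -((-3 + ((-5)**2)**2) - 76*(-5)/(-11)) = -((-3 + 25**2) - 76*(-5)*(-1)/11) = -((-3 + 625) - 38*10/11) = -(622 - 380/11) = -1*6462/11 = -6462/11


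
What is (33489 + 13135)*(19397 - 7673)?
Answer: 546619776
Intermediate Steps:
(33489 + 13135)*(19397 - 7673) = 46624*11724 = 546619776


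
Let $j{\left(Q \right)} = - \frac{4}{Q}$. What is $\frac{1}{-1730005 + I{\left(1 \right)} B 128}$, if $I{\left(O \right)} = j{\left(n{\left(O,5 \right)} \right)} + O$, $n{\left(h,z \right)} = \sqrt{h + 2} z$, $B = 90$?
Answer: $- \frac{1718485}{2953162383673} + \frac{3072 \sqrt{3}}{2953162383673} \approx -5.8011 \cdot 10^{-7}$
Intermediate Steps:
$n{\left(h,z \right)} = z \sqrt{2 + h}$ ($n{\left(h,z \right)} = \sqrt{2 + h} z = z \sqrt{2 + h}$)
$I{\left(O \right)} = O - \frac{4}{5 \sqrt{2 + O}}$ ($I{\left(O \right)} = - \frac{4}{5 \sqrt{2 + O}} + O = O - \frac{4}{5 \sqrt{2 + O}}$)
$\frac{1}{-1730005 + I{\left(1 \right)} B 128} = \frac{1}{-1730005 + \left(1 - \frac{4}{5 \sqrt{2 + 1}}\right) 90 \cdot 128} = \frac{1}{-1730005 + \left(1 - \frac{4}{5 \sqrt{3}}\right) 90 \cdot 128} = \frac{1}{-1730005 + \left(1 - \frac{4 \frac{\sqrt{3}}{3}}{5}\right) 90 \cdot 128} = \frac{1}{-1730005 + \left(1 - \frac{4 \sqrt{3}}{15}\right) 90 \cdot 128} = \frac{1}{-1730005 + \left(90 - 24 \sqrt{3}\right) 128} = \frac{1}{-1730005 + \left(11520 - 3072 \sqrt{3}\right)} = \frac{1}{-1718485 - 3072 \sqrt{3}}$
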